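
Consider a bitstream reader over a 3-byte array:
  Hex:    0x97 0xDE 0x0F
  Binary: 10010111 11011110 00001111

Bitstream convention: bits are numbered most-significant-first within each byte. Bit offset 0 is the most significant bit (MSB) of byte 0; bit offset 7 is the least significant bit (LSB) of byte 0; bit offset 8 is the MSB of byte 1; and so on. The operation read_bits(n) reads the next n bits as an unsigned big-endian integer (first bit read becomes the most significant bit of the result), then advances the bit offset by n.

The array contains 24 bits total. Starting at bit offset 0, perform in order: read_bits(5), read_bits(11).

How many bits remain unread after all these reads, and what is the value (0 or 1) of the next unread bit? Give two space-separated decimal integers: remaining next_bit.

Answer: 8 0

Derivation:
Read 1: bits[0:5] width=5 -> value=18 (bin 10010); offset now 5 = byte 0 bit 5; 19 bits remain
Read 2: bits[5:16] width=11 -> value=2014 (bin 11111011110); offset now 16 = byte 2 bit 0; 8 bits remain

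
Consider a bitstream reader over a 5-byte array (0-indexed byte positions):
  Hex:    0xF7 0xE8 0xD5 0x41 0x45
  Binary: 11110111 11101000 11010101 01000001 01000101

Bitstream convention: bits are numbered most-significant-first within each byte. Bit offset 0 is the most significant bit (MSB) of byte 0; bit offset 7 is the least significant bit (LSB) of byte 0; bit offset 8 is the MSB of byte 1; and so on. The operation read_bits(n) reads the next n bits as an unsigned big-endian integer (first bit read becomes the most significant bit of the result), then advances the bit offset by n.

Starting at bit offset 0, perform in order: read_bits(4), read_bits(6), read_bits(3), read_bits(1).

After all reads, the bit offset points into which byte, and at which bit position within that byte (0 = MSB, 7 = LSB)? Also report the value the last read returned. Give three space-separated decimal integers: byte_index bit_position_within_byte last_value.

Read 1: bits[0:4] width=4 -> value=15 (bin 1111); offset now 4 = byte 0 bit 4; 36 bits remain
Read 2: bits[4:10] width=6 -> value=31 (bin 011111); offset now 10 = byte 1 bit 2; 30 bits remain
Read 3: bits[10:13] width=3 -> value=5 (bin 101); offset now 13 = byte 1 bit 5; 27 bits remain
Read 4: bits[13:14] width=1 -> value=0 (bin 0); offset now 14 = byte 1 bit 6; 26 bits remain

Answer: 1 6 0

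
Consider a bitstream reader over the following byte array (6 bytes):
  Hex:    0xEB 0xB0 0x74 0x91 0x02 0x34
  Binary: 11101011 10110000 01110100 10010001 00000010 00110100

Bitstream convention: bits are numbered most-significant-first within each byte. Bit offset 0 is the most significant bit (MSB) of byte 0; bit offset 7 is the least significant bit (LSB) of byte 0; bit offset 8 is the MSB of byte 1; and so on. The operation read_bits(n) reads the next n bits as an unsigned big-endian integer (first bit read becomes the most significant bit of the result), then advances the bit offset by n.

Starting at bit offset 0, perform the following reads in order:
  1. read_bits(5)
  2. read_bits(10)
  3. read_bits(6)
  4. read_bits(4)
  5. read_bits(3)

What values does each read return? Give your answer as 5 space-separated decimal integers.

Read 1: bits[0:5] width=5 -> value=29 (bin 11101); offset now 5 = byte 0 bit 5; 43 bits remain
Read 2: bits[5:15] width=10 -> value=472 (bin 0111011000); offset now 15 = byte 1 bit 7; 33 bits remain
Read 3: bits[15:21] width=6 -> value=14 (bin 001110); offset now 21 = byte 2 bit 5; 27 bits remain
Read 4: bits[21:25] width=4 -> value=9 (bin 1001); offset now 25 = byte 3 bit 1; 23 bits remain
Read 5: bits[25:28] width=3 -> value=1 (bin 001); offset now 28 = byte 3 bit 4; 20 bits remain

Answer: 29 472 14 9 1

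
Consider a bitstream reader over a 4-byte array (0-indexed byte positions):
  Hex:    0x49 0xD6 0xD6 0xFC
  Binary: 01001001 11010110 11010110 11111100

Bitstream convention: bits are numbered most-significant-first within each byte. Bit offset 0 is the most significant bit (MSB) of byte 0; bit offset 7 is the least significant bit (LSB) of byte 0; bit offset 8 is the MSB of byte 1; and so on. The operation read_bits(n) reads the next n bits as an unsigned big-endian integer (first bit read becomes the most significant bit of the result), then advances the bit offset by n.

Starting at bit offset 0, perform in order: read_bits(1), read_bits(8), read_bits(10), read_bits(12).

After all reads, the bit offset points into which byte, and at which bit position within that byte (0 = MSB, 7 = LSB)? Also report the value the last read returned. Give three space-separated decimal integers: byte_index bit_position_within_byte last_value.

Answer: 3 7 2942

Derivation:
Read 1: bits[0:1] width=1 -> value=0 (bin 0); offset now 1 = byte 0 bit 1; 31 bits remain
Read 2: bits[1:9] width=8 -> value=147 (bin 10010011); offset now 9 = byte 1 bit 1; 23 bits remain
Read 3: bits[9:19] width=10 -> value=694 (bin 1010110110); offset now 19 = byte 2 bit 3; 13 bits remain
Read 4: bits[19:31] width=12 -> value=2942 (bin 101101111110); offset now 31 = byte 3 bit 7; 1 bits remain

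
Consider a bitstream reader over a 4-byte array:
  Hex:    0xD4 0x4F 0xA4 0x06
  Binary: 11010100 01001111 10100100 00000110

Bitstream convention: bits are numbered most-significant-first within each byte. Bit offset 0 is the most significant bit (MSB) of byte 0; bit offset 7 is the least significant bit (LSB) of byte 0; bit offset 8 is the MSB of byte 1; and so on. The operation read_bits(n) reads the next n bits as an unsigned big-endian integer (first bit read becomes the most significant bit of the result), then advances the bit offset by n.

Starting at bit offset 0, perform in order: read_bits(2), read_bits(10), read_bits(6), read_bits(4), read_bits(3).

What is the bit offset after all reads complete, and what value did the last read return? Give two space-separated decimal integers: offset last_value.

Answer: 25 0

Derivation:
Read 1: bits[0:2] width=2 -> value=3 (bin 11); offset now 2 = byte 0 bit 2; 30 bits remain
Read 2: bits[2:12] width=10 -> value=324 (bin 0101000100); offset now 12 = byte 1 bit 4; 20 bits remain
Read 3: bits[12:18] width=6 -> value=62 (bin 111110); offset now 18 = byte 2 bit 2; 14 bits remain
Read 4: bits[18:22] width=4 -> value=9 (bin 1001); offset now 22 = byte 2 bit 6; 10 bits remain
Read 5: bits[22:25] width=3 -> value=0 (bin 000); offset now 25 = byte 3 bit 1; 7 bits remain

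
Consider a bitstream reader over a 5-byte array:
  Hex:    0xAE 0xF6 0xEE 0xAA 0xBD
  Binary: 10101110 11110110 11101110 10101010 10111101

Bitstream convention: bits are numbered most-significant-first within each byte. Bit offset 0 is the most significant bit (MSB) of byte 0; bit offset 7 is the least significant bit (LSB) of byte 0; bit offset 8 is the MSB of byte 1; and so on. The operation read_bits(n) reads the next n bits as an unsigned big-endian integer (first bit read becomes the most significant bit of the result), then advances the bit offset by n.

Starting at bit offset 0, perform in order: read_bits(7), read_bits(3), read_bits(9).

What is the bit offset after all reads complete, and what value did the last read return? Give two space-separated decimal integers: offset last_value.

Read 1: bits[0:7] width=7 -> value=87 (bin 1010111); offset now 7 = byte 0 bit 7; 33 bits remain
Read 2: bits[7:10] width=3 -> value=3 (bin 011); offset now 10 = byte 1 bit 2; 30 bits remain
Read 3: bits[10:19] width=9 -> value=439 (bin 110110111); offset now 19 = byte 2 bit 3; 21 bits remain

Answer: 19 439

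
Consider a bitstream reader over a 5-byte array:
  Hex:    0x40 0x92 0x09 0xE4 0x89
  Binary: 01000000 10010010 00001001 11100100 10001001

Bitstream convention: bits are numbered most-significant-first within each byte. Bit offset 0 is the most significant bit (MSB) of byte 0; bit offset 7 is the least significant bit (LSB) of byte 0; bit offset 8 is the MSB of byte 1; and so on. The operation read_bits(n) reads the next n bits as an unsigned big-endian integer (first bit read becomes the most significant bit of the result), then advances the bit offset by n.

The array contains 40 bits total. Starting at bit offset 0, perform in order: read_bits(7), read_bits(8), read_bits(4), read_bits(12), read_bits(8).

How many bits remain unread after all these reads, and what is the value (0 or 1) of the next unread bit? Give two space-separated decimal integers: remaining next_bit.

Answer: 1 1

Derivation:
Read 1: bits[0:7] width=7 -> value=32 (bin 0100000); offset now 7 = byte 0 bit 7; 33 bits remain
Read 2: bits[7:15] width=8 -> value=73 (bin 01001001); offset now 15 = byte 1 bit 7; 25 bits remain
Read 3: bits[15:19] width=4 -> value=0 (bin 0000); offset now 19 = byte 2 bit 3; 21 bits remain
Read 4: bits[19:31] width=12 -> value=1266 (bin 010011110010); offset now 31 = byte 3 bit 7; 9 bits remain
Read 5: bits[31:39] width=8 -> value=68 (bin 01000100); offset now 39 = byte 4 bit 7; 1 bits remain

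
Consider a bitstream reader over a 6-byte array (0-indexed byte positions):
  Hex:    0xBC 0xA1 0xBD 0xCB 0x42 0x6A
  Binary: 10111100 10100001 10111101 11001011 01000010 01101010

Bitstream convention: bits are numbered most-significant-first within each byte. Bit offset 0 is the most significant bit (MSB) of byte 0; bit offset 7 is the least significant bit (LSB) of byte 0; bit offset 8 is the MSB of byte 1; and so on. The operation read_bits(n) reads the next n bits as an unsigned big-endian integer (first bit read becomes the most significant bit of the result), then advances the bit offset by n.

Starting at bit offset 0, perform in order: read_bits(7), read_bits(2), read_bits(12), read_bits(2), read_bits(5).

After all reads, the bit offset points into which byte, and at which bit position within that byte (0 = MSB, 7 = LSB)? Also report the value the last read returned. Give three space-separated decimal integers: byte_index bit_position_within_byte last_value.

Answer: 3 4 28

Derivation:
Read 1: bits[0:7] width=7 -> value=94 (bin 1011110); offset now 7 = byte 0 bit 7; 41 bits remain
Read 2: bits[7:9] width=2 -> value=1 (bin 01); offset now 9 = byte 1 bit 1; 39 bits remain
Read 3: bits[9:21] width=12 -> value=1079 (bin 010000110111); offset now 21 = byte 2 bit 5; 27 bits remain
Read 4: bits[21:23] width=2 -> value=2 (bin 10); offset now 23 = byte 2 bit 7; 25 bits remain
Read 5: bits[23:28] width=5 -> value=28 (bin 11100); offset now 28 = byte 3 bit 4; 20 bits remain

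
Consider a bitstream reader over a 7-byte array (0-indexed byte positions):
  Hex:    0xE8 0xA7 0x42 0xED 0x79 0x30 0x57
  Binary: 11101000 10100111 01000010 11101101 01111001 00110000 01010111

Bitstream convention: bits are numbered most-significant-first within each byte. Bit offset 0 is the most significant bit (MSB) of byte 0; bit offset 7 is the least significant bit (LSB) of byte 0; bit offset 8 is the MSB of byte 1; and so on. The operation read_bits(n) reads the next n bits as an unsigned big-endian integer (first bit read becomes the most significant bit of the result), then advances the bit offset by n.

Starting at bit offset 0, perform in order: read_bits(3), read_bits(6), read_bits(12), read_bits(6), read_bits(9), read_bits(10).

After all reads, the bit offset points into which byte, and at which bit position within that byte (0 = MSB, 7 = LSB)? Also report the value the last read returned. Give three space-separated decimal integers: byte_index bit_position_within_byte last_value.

Answer: 5 6 588

Derivation:
Read 1: bits[0:3] width=3 -> value=7 (bin 111); offset now 3 = byte 0 bit 3; 53 bits remain
Read 2: bits[3:9] width=6 -> value=17 (bin 010001); offset now 9 = byte 1 bit 1; 47 bits remain
Read 3: bits[9:21] width=12 -> value=1256 (bin 010011101000); offset now 21 = byte 2 bit 5; 35 bits remain
Read 4: bits[21:27] width=6 -> value=23 (bin 010111); offset now 27 = byte 3 bit 3; 29 bits remain
Read 5: bits[27:36] width=9 -> value=215 (bin 011010111); offset now 36 = byte 4 bit 4; 20 bits remain
Read 6: bits[36:46] width=10 -> value=588 (bin 1001001100); offset now 46 = byte 5 bit 6; 10 bits remain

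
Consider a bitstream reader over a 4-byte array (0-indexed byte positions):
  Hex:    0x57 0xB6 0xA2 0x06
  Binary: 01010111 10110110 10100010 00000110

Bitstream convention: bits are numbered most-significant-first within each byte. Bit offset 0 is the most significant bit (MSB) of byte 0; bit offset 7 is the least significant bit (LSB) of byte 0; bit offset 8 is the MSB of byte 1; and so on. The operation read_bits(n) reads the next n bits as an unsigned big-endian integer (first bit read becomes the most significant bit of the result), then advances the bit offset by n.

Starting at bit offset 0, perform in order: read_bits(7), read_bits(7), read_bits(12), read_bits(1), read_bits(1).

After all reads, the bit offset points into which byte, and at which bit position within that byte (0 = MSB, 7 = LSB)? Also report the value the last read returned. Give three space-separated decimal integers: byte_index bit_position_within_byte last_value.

Answer: 3 4 0

Derivation:
Read 1: bits[0:7] width=7 -> value=43 (bin 0101011); offset now 7 = byte 0 bit 7; 25 bits remain
Read 2: bits[7:14] width=7 -> value=109 (bin 1101101); offset now 14 = byte 1 bit 6; 18 bits remain
Read 3: bits[14:26] width=12 -> value=2696 (bin 101010001000); offset now 26 = byte 3 bit 2; 6 bits remain
Read 4: bits[26:27] width=1 -> value=0 (bin 0); offset now 27 = byte 3 bit 3; 5 bits remain
Read 5: bits[27:28] width=1 -> value=0 (bin 0); offset now 28 = byte 3 bit 4; 4 bits remain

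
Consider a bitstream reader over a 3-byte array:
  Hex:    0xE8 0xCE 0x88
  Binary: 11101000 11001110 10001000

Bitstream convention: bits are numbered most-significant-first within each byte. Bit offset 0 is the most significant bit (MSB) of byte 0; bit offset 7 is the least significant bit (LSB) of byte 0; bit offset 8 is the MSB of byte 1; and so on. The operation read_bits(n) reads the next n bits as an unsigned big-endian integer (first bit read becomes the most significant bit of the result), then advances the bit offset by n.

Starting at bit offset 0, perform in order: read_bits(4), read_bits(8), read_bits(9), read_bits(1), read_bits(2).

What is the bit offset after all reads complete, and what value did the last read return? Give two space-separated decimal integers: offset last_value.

Read 1: bits[0:4] width=4 -> value=14 (bin 1110); offset now 4 = byte 0 bit 4; 20 bits remain
Read 2: bits[4:12] width=8 -> value=140 (bin 10001100); offset now 12 = byte 1 bit 4; 12 bits remain
Read 3: bits[12:21] width=9 -> value=465 (bin 111010001); offset now 21 = byte 2 bit 5; 3 bits remain
Read 4: bits[21:22] width=1 -> value=0 (bin 0); offset now 22 = byte 2 bit 6; 2 bits remain
Read 5: bits[22:24] width=2 -> value=0 (bin 00); offset now 24 = byte 3 bit 0; 0 bits remain

Answer: 24 0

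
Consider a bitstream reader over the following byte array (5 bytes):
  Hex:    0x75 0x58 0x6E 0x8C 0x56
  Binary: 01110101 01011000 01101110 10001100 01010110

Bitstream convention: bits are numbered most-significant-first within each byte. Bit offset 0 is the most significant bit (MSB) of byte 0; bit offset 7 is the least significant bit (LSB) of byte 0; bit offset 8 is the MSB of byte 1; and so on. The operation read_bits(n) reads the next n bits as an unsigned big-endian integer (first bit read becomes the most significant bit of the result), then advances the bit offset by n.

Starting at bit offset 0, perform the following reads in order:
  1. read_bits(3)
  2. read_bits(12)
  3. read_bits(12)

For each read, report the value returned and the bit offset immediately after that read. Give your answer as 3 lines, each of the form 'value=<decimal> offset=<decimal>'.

Answer: value=3 offset=3
value=2732 offset=15
value=884 offset=27

Derivation:
Read 1: bits[0:3] width=3 -> value=3 (bin 011); offset now 3 = byte 0 bit 3; 37 bits remain
Read 2: bits[3:15] width=12 -> value=2732 (bin 101010101100); offset now 15 = byte 1 bit 7; 25 bits remain
Read 3: bits[15:27] width=12 -> value=884 (bin 001101110100); offset now 27 = byte 3 bit 3; 13 bits remain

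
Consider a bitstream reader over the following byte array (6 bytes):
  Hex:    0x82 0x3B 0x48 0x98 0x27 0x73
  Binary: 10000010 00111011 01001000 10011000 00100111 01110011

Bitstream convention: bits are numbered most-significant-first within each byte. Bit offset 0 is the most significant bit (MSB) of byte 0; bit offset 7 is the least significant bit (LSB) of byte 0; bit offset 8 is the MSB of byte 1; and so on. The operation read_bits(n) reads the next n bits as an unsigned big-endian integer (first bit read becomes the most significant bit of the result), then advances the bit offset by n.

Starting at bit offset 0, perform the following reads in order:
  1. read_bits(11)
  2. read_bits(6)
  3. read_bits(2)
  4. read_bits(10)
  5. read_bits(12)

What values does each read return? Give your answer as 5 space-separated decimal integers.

Answer: 1041 54 2 275 78

Derivation:
Read 1: bits[0:11] width=11 -> value=1041 (bin 10000010001); offset now 11 = byte 1 bit 3; 37 bits remain
Read 2: bits[11:17] width=6 -> value=54 (bin 110110); offset now 17 = byte 2 bit 1; 31 bits remain
Read 3: bits[17:19] width=2 -> value=2 (bin 10); offset now 19 = byte 2 bit 3; 29 bits remain
Read 4: bits[19:29] width=10 -> value=275 (bin 0100010011); offset now 29 = byte 3 bit 5; 19 bits remain
Read 5: bits[29:41] width=12 -> value=78 (bin 000001001110); offset now 41 = byte 5 bit 1; 7 bits remain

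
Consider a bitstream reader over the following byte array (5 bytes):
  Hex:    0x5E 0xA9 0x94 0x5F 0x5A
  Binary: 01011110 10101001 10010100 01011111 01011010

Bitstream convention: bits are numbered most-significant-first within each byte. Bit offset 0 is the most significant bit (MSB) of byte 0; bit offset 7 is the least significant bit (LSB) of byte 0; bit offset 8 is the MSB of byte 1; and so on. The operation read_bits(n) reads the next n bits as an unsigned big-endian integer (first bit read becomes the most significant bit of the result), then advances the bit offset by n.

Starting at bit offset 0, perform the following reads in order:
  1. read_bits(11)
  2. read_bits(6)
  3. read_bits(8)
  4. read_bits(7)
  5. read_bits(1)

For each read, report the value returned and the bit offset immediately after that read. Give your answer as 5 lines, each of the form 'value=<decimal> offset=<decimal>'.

Answer: value=757 offset=11
value=19 offset=17
value=40 offset=25
value=95 offset=32
value=0 offset=33

Derivation:
Read 1: bits[0:11] width=11 -> value=757 (bin 01011110101); offset now 11 = byte 1 bit 3; 29 bits remain
Read 2: bits[11:17] width=6 -> value=19 (bin 010011); offset now 17 = byte 2 bit 1; 23 bits remain
Read 3: bits[17:25] width=8 -> value=40 (bin 00101000); offset now 25 = byte 3 bit 1; 15 bits remain
Read 4: bits[25:32] width=7 -> value=95 (bin 1011111); offset now 32 = byte 4 bit 0; 8 bits remain
Read 5: bits[32:33] width=1 -> value=0 (bin 0); offset now 33 = byte 4 bit 1; 7 bits remain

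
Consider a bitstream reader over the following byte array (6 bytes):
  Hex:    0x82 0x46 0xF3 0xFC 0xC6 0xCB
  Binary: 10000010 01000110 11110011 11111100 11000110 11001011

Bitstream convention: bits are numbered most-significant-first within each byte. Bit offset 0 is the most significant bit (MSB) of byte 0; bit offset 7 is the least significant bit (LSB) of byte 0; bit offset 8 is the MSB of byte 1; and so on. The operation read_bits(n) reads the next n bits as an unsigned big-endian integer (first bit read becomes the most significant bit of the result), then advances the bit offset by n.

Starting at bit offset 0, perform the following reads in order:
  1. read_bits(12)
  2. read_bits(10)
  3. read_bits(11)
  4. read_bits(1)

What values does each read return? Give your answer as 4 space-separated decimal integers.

Answer: 2084 444 2041 1

Derivation:
Read 1: bits[0:12] width=12 -> value=2084 (bin 100000100100); offset now 12 = byte 1 bit 4; 36 bits remain
Read 2: bits[12:22] width=10 -> value=444 (bin 0110111100); offset now 22 = byte 2 bit 6; 26 bits remain
Read 3: bits[22:33] width=11 -> value=2041 (bin 11111111001); offset now 33 = byte 4 bit 1; 15 bits remain
Read 4: bits[33:34] width=1 -> value=1 (bin 1); offset now 34 = byte 4 bit 2; 14 bits remain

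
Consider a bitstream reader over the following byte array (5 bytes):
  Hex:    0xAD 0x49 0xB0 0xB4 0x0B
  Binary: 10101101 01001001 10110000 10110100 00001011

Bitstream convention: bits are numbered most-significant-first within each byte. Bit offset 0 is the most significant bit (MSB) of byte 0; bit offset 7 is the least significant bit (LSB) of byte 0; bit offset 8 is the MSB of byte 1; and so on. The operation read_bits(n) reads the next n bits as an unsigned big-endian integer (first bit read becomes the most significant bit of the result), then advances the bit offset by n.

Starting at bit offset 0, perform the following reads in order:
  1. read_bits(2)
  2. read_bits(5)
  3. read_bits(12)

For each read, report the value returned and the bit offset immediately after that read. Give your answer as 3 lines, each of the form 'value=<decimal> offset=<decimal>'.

Read 1: bits[0:2] width=2 -> value=2 (bin 10); offset now 2 = byte 0 bit 2; 38 bits remain
Read 2: bits[2:7] width=5 -> value=22 (bin 10110); offset now 7 = byte 0 bit 7; 33 bits remain
Read 3: bits[7:19] width=12 -> value=2637 (bin 101001001101); offset now 19 = byte 2 bit 3; 21 bits remain

Answer: value=2 offset=2
value=22 offset=7
value=2637 offset=19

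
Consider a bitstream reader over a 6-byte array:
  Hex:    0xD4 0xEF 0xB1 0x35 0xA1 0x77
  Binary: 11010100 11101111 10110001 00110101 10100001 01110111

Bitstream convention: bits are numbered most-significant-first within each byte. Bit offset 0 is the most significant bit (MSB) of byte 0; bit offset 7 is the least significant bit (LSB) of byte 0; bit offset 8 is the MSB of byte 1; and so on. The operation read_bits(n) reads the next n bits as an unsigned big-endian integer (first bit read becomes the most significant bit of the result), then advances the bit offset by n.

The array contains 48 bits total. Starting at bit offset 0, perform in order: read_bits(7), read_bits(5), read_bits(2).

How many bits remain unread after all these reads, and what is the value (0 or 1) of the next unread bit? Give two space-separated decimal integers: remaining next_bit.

Answer: 34 1

Derivation:
Read 1: bits[0:7] width=7 -> value=106 (bin 1101010); offset now 7 = byte 0 bit 7; 41 bits remain
Read 2: bits[7:12] width=5 -> value=14 (bin 01110); offset now 12 = byte 1 bit 4; 36 bits remain
Read 3: bits[12:14] width=2 -> value=3 (bin 11); offset now 14 = byte 1 bit 6; 34 bits remain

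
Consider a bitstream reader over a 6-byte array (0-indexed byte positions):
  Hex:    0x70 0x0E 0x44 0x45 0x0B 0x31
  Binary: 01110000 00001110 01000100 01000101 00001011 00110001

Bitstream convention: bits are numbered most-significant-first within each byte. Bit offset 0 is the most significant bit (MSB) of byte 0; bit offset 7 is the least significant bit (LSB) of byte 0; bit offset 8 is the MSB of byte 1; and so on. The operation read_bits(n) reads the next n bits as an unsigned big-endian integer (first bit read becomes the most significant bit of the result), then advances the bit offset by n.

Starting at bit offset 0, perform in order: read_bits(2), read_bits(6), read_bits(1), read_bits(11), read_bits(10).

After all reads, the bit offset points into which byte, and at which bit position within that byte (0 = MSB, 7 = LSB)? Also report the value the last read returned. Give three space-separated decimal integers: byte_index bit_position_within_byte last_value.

Read 1: bits[0:2] width=2 -> value=1 (bin 01); offset now 2 = byte 0 bit 2; 46 bits remain
Read 2: bits[2:8] width=6 -> value=48 (bin 110000); offset now 8 = byte 1 bit 0; 40 bits remain
Read 3: bits[8:9] width=1 -> value=0 (bin 0); offset now 9 = byte 1 bit 1; 39 bits remain
Read 4: bits[9:20] width=11 -> value=228 (bin 00011100100); offset now 20 = byte 2 bit 4; 28 bits remain
Read 5: bits[20:30] width=10 -> value=273 (bin 0100010001); offset now 30 = byte 3 bit 6; 18 bits remain

Answer: 3 6 273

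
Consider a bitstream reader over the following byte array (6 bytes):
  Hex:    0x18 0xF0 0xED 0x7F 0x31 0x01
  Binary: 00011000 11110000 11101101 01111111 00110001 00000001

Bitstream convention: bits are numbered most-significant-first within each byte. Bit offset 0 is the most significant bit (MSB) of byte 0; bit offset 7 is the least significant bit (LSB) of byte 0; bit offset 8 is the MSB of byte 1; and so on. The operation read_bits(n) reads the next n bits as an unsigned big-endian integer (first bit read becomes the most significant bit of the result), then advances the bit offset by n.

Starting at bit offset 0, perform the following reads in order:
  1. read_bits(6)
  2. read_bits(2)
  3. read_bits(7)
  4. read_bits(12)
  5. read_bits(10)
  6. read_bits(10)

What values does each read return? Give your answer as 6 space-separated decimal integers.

Read 1: bits[0:6] width=6 -> value=6 (bin 000110); offset now 6 = byte 0 bit 6; 42 bits remain
Read 2: bits[6:8] width=2 -> value=0 (bin 00); offset now 8 = byte 1 bit 0; 40 bits remain
Read 3: bits[8:15] width=7 -> value=120 (bin 1111000); offset now 15 = byte 1 bit 7; 33 bits remain
Read 4: bits[15:27] width=12 -> value=1899 (bin 011101101011); offset now 27 = byte 3 bit 3; 21 bits remain
Read 5: bits[27:37] width=10 -> value=998 (bin 1111100110); offset now 37 = byte 4 bit 5; 11 bits remain
Read 6: bits[37:47] width=10 -> value=128 (bin 0010000000); offset now 47 = byte 5 bit 7; 1 bits remain

Answer: 6 0 120 1899 998 128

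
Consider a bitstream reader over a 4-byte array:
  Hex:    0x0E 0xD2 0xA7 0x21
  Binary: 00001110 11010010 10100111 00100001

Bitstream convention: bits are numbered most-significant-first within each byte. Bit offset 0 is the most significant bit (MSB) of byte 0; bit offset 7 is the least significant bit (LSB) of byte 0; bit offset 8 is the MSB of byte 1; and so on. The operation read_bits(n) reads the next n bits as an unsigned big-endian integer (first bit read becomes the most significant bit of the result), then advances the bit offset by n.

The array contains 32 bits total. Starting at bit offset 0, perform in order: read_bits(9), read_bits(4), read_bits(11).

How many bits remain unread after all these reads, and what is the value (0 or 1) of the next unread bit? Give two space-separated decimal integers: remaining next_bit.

Read 1: bits[0:9] width=9 -> value=29 (bin 000011101); offset now 9 = byte 1 bit 1; 23 bits remain
Read 2: bits[9:13] width=4 -> value=10 (bin 1010); offset now 13 = byte 1 bit 5; 19 bits remain
Read 3: bits[13:24] width=11 -> value=679 (bin 01010100111); offset now 24 = byte 3 bit 0; 8 bits remain

Answer: 8 0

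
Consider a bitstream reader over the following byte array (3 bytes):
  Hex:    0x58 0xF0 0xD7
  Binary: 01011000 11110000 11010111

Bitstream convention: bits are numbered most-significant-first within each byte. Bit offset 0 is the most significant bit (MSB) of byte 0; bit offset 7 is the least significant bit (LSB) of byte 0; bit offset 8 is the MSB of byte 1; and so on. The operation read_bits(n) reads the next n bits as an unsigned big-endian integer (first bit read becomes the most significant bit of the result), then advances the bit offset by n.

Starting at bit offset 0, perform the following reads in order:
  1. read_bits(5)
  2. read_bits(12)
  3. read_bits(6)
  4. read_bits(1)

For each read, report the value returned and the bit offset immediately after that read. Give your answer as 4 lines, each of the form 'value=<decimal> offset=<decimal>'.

Answer: value=11 offset=5
value=481 offset=17
value=43 offset=23
value=1 offset=24

Derivation:
Read 1: bits[0:5] width=5 -> value=11 (bin 01011); offset now 5 = byte 0 bit 5; 19 bits remain
Read 2: bits[5:17] width=12 -> value=481 (bin 000111100001); offset now 17 = byte 2 bit 1; 7 bits remain
Read 3: bits[17:23] width=6 -> value=43 (bin 101011); offset now 23 = byte 2 bit 7; 1 bits remain
Read 4: bits[23:24] width=1 -> value=1 (bin 1); offset now 24 = byte 3 bit 0; 0 bits remain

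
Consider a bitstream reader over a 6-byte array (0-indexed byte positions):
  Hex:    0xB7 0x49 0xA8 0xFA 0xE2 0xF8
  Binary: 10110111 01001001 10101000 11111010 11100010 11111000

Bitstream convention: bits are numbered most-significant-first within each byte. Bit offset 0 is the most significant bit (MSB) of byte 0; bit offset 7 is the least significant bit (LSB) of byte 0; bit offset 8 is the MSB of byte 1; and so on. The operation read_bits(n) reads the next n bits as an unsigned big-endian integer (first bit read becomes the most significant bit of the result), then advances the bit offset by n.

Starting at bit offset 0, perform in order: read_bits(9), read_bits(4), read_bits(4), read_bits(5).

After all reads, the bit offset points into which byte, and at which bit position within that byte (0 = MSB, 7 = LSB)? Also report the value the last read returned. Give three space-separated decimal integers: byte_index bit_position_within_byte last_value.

Answer: 2 6 10

Derivation:
Read 1: bits[0:9] width=9 -> value=366 (bin 101101110); offset now 9 = byte 1 bit 1; 39 bits remain
Read 2: bits[9:13] width=4 -> value=9 (bin 1001); offset now 13 = byte 1 bit 5; 35 bits remain
Read 3: bits[13:17] width=4 -> value=3 (bin 0011); offset now 17 = byte 2 bit 1; 31 bits remain
Read 4: bits[17:22] width=5 -> value=10 (bin 01010); offset now 22 = byte 2 bit 6; 26 bits remain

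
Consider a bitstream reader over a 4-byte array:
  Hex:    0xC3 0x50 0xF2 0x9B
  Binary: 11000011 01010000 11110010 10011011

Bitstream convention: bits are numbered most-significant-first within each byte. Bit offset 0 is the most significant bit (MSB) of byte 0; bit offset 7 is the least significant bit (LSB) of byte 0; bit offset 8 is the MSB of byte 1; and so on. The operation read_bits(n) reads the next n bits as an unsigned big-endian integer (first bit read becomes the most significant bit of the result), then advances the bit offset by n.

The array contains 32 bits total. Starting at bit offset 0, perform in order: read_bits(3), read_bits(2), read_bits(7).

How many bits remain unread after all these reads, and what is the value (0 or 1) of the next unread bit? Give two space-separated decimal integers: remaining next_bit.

Answer: 20 0

Derivation:
Read 1: bits[0:3] width=3 -> value=6 (bin 110); offset now 3 = byte 0 bit 3; 29 bits remain
Read 2: bits[3:5] width=2 -> value=0 (bin 00); offset now 5 = byte 0 bit 5; 27 bits remain
Read 3: bits[5:12] width=7 -> value=53 (bin 0110101); offset now 12 = byte 1 bit 4; 20 bits remain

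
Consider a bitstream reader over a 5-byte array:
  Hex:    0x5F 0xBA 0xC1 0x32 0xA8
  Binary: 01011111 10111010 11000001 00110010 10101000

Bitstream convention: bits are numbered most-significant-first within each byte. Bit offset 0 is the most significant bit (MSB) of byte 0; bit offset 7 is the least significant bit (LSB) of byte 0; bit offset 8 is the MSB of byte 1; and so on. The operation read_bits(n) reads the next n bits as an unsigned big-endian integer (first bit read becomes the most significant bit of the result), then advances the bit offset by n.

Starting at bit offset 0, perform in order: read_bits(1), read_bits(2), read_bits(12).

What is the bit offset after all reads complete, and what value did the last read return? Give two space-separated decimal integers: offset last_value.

Read 1: bits[0:1] width=1 -> value=0 (bin 0); offset now 1 = byte 0 bit 1; 39 bits remain
Read 2: bits[1:3] width=2 -> value=2 (bin 10); offset now 3 = byte 0 bit 3; 37 bits remain
Read 3: bits[3:15] width=12 -> value=4061 (bin 111111011101); offset now 15 = byte 1 bit 7; 25 bits remain

Answer: 15 4061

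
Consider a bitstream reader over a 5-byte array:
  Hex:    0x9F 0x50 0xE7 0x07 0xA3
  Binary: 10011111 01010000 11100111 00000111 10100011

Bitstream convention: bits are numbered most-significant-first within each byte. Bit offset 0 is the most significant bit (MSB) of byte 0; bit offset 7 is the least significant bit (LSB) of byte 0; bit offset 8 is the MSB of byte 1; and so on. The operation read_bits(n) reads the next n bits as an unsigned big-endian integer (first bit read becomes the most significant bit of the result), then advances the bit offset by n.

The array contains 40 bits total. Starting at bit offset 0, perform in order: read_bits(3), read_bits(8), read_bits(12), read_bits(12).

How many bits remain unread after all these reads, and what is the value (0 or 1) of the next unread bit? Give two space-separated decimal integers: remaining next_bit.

Read 1: bits[0:3] width=3 -> value=4 (bin 100); offset now 3 = byte 0 bit 3; 37 bits remain
Read 2: bits[3:11] width=8 -> value=250 (bin 11111010); offset now 11 = byte 1 bit 3; 29 bits remain
Read 3: bits[11:23] width=12 -> value=2163 (bin 100001110011); offset now 23 = byte 2 bit 7; 17 bits remain
Read 4: bits[23:35] width=12 -> value=2109 (bin 100000111101); offset now 35 = byte 4 bit 3; 5 bits remain

Answer: 5 0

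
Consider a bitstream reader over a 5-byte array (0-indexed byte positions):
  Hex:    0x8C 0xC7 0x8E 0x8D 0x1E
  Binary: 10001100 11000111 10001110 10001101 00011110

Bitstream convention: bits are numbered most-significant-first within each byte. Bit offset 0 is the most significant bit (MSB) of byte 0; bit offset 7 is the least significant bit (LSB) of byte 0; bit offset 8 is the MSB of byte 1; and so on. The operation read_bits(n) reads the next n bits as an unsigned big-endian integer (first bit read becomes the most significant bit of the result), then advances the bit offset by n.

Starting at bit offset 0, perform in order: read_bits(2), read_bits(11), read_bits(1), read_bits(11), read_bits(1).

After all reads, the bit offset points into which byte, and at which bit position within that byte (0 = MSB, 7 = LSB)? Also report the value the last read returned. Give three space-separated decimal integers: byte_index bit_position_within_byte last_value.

Read 1: bits[0:2] width=2 -> value=2 (bin 10); offset now 2 = byte 0 bit 2; 38 bits remain
Read 2: bits[2:13] width=11 -> value=408 (bin 00110011000); offset now 13 = byte 1 bit 5; 27 bits remain
Read 3: bits[13:14] width=1 -> value=1 (bin 1); offset now 14 = byte 1 bit 6; 26 bits remain
Read 4: bits[14:25] width=11 -> value=1821 (bin 11100011101); offset now 25 = byte 3 bit 1; 15 bits remain
Read 5: bits[25:26] width=1 -> value=0 (bin 0); offset now 26 = byte 3 bit 2; 14 bits remain

Answer: 3 2 0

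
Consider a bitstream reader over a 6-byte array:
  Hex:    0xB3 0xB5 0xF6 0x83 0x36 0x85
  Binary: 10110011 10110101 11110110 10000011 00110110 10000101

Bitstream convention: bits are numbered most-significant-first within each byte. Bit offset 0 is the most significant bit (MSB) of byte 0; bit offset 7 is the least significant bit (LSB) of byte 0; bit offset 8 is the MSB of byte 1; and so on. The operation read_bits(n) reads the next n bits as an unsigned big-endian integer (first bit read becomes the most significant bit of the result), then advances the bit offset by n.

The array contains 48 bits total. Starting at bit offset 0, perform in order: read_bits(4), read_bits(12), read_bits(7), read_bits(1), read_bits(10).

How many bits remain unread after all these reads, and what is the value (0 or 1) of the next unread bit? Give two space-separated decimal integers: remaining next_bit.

Answer: 14 1

Derivation:
Read 1: bits[0:4] width=4 -> value=11 (bin 1011); offset now 4 = byte 0 bit 4; 44 bits remain
Read 2: bits[4:16] width=12 -> value=949 (bin 001110110101); offset now 16 = byte 2 bit 0; 32 bits remain
Read 3: bits[16:23] width=7 -> value=123 (bin 1111011); offset now 23 = byte 2 bit 7; 25 bits remain
Read 4: bits[23:24] width=1 -> value=0 (bin 0); offset now 24 = byte 3 bit 0; 24 bits remain
Read 5: bits[24:34] width=10 -> value=524 (bin 1000001100); offset now 34 = byte 4 bit 2; 14 bits remain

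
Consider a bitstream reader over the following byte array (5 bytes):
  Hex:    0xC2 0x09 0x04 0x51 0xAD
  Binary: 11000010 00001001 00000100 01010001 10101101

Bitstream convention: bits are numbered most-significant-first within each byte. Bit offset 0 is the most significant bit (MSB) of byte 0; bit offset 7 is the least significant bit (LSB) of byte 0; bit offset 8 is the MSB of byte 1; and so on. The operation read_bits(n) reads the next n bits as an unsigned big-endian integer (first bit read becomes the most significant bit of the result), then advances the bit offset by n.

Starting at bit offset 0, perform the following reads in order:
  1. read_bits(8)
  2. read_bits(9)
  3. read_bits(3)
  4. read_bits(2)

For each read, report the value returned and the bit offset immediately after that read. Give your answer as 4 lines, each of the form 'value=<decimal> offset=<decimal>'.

Answer: value=194 offset=8
value=18 offset=17
value=0 offset=20
value=1 offset=22

Derivation:
Read 1: bits[0:8] width=8 -> value=194 (bin 11000010); offset now 8 = byte 1 bit 0; 32 bits remain
Read 2: bits[8:17] width=9 -> value=18 (bin 000010010); offset now 17 = byte 2 bit 1; 23 bits remain
Read 3: bits[17:20] width=3 -> value=0 (bin 000); offset now 20 = byte 2 bit 4; 20 bits remain
Read 4: bits[20:22] width=2 -> value=1 (bin 01); offset now 22 = byte 2 bit 6; 18 bits remain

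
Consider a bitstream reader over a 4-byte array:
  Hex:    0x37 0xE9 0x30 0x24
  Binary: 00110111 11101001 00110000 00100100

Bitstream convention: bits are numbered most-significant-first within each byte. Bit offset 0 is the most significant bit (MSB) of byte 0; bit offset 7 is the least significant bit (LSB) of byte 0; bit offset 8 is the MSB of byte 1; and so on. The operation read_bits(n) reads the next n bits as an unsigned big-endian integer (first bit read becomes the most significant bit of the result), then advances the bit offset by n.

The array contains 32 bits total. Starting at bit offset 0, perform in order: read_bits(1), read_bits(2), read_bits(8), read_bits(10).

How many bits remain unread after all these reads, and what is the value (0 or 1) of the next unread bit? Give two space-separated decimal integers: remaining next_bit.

Read 1: bits[0:1] width=1 -> value=0 (bin 0); offset now 1 = byte 0 bit 1; 31 bits remain
Read 2: bits[1:3] width=2 -> value=1 (bin 01); offset now 3 = byte 0 bit 3; 29 bits remain
Read 3: bits[3:11] width=8 -> value=191 (bin 10111111); offset now 11 = byte 1 bit 3; 21 bits remain
Read 4: bits[11:21] width=10 -> value=294 (bin 0100100110); offset now 21 = byte 2 bit 5; 11 bits remain

Answer: 11 0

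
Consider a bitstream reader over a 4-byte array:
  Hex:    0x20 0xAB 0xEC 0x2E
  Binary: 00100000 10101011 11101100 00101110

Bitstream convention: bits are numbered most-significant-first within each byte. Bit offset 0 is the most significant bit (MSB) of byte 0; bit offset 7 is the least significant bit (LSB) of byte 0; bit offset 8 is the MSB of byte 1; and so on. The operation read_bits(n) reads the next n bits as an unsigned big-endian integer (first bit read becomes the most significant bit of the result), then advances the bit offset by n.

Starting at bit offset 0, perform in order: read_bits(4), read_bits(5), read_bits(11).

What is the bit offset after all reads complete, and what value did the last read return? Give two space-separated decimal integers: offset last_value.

Read 1: bits[0:4] width=4 -> value=2 (bin 0010); offset now 4 = byte 0 bit 4; 28 bits remain
Read 2: bits[4:9] width=5 -> value=1 (bin 00001); offset now 9 = byte 1 bit 1; 23 bits remain
Read 3: bits[9:20] width=11 -> value=702 (bin 01010111110); offset now 20 = byte 2 bit 4; 12 bits remain

Answer: 20 702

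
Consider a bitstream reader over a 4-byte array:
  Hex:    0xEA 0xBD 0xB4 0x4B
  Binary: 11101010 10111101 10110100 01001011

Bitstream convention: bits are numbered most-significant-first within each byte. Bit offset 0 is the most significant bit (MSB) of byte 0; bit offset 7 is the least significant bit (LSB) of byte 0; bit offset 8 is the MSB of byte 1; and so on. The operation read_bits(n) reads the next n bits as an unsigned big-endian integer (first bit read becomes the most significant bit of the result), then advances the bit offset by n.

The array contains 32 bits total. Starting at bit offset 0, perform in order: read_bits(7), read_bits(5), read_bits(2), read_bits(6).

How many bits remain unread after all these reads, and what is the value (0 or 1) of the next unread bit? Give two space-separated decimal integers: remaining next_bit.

Answer: 12 0

Derivation:
Read 1: bits[0:7] width=7 -> value=117 (bin 1110101); offset now 7 = byte 0 bit 7; 25 bits remain
Read 2: bits[7:12] width=5 -> value=11 (bin 01011); offset now 12 = byte 1 bit 4; 20 bits remain
Read 3: bits[12:14] width=2 -> value=3 (bin 11); offset now 14 = byte 1 bit 6; 18 bits remain
Read 4: bits[14:20] width=6 -> value=27 (bin 011011); offset now 20 = byte 2 bit 4; 12 bits remain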